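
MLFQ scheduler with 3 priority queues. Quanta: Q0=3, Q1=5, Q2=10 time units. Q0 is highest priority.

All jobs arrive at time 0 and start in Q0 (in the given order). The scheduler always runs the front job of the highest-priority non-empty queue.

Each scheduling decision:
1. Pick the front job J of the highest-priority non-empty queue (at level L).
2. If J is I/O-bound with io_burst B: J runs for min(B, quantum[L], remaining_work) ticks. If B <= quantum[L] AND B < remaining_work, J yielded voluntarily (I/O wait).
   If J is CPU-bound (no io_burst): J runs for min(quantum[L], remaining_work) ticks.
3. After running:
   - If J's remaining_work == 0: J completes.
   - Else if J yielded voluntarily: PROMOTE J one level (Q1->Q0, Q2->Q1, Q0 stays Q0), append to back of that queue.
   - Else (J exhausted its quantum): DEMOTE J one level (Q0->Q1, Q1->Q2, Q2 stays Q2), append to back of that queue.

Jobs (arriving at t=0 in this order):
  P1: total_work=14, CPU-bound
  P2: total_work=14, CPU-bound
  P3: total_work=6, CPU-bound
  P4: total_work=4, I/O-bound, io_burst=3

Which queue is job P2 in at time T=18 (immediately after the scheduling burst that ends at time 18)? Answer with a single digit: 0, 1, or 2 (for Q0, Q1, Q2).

t=0-3: P1@Q0 runs 3, rem=11, quantum used, demote→Q1. Q0=[P2,P3,P4] Q1=[P1] Q2=[]
t=3-6: P2@Q0 runs 3, rem=11, quantum used, demote→Q1. Q0=[P3,P4] Q1=[P1,P2] Q2=[]
t=6-9: P3@Q0 runs 3, rem=3, quantum used, demote→Q1. Q0=[P4] Q1=[P1,P2,P3] Q2=[]
t=9-12: P4@Q0 runs 3, rem=1, I/O yield, promote→Q0. Q0=[P4] Q1=[P1,P2,P3] Q2=[]
t=12-13: P4@Q0 runs 1, rem=0, completes. Q0=[] Q1=[P1,P2,P3] Q2=[]
t=13-18: P1@Q1 runs 5, rem=6, quantum used, demote→Q2. Q0=[] Q1=[P2,P3] Q2=[P1]
t=18-23: P2@Q1 runs 5, rem=6, quantum used, demote→Q2. Q0=[] Q1=[P3] Q2=[P1,P2]
t=23-26: P3@Q1 runs 3, rem=0, completes. Q0=[] Q1=[] Q2=[P1,P2]
t=26-32: P1@Q2 runs 6, rem=0, completes. Q0=[] Q1=[] Q2=[P2]
t=32-38: P2@Q2 runs 6, rem=0, completes. Q0=[] Q1=[] Q2=[]

Answer: 1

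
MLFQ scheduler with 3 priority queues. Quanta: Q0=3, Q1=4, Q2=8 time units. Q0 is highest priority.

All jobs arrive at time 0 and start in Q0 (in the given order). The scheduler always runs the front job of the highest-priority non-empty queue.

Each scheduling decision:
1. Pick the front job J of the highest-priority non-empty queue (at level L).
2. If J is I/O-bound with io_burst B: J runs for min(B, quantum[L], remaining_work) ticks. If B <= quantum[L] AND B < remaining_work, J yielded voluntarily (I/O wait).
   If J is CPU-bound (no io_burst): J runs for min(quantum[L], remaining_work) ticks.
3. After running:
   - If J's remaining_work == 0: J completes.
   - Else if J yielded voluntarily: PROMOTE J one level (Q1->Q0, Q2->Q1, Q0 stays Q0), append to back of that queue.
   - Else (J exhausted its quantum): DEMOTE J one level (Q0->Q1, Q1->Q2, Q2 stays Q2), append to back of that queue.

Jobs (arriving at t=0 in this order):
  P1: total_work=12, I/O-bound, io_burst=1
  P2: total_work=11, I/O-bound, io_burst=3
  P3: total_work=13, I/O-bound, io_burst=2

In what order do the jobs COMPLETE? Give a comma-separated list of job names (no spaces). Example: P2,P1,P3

t=0-1: P1@Q0 runs 1, rem=11, I/O yield, promote→Q0. Q0=[P2,P3,P1] Q1=[] Q2=[]
t=1-4: P2@Q0 runs 3, rem=8, I/O yield, promote→Q0. Q0=[P3,P1,P2] Q1=[] Q2=[]
t=4-6: P3@Q0 runs 2, rem=11, I/O yield, promote→Q0. Q0=[P1,P2,P3] Q1=[] Q2=[]
t=6-7: P1@Q0 runs 1, rem=10, I/O yield, promote→Q0. Q0=[P2,P3,P1] Q1=[] Q2=[]
t=7-10: P2@Q0 runs 3, rem=5, I/O yield, promote→Q0. Q0=[P3,P1,P2] Q1=[] Q2=[]
t=10-12: P3@Q0 runs 2, rem=9, I/O yield, promote→Q0. Q0=[P1,P2,P3] Q1=[] Q2=[]
t=12-13: P1@Q0 runs 1, rem=9, I/O yield, promote→Q0. Q0=[P2,P3,P1] Q1=[] Q2=[]
t=13-16: P2@Q0 runs 3, rem=2, I/O yield, promote→Q0. Q0=[P3,P1,P2] Q1=[] Q2=[]
t=16-18: P3@Q0 runs 2, rem=7, I/O yield, promote→Q0. Q0=[P1,P2,P3] Q1=[] Q2=[]
t=18-19: P1@Q0 runs 1, rem=8, I/O yield, promote→Q0. Q0=[P2,P3,P1] Q1=[] Q2=[]
t=19-21: P2@Q0 runs 2, rem=0, completes. Q0=[P3,P1] Q1=[] Q2=[]
t=21-23: P3@Q0 runs 2, rem=5, I/O yield, promote→Q0. Q0=[P1,P3] Q1=[] Q2=[]
t=23-24: P1@Q0 runs 1, rem=7, I/O yield, promote→Q0. Q0=[P3,P1] Q1=[] Q2=[]
t=24-26: P3@Q0 runs 2, rem=3, I/O yield, promote→Q0. Q0=[P1,P3] Q1=[] Q2=[]
t=26-27: P1@Q0 runs 1, rem=6, I/O yield, promote→Q0. Q0=[P3,P1] Q1=[] Q2=[]
t=27-29: P3@Q0 runs 2, rem=1, I/O yield, promote→Q0. Q0=[P1,P3] Q1=[] Q2=[]
t=29-30: P1@Q0 runs 1, rem=5, I/O yield, promote→Q0. Q0=[P3,P1] Q1=[] Q2=[]
t=30-31: P3@Q0 runs 1, rem=0, completes. Q0=[P1] Q1=[] Q2=[]
t=31-32: P1@Q0 runs 1, rem=4, I/O yield, promote→Q0. Q0=[P1] Q1=[] Q2=[]
t=32-33: P1@Q0 runs 1, rem=3, I/O yield, promote→Q0. Q0=[P1] Q1=[] Q2=[]
t=33-34: P1@Q0 runs 1, rem=2, I/O yield, promote→Q0. Q0=[P1] Q1=[] Q2=[]
t=34-35: P1@Q0 runs 1, rem=1, I/O yield, promote→Q0. Q0=[P1] Q1=[] Q2=[]
t=35-36: P1@Q0 runs 1, rem=0, completes. Q0=[] Q1=[] Q2=[]

Answer: P2,P3,P1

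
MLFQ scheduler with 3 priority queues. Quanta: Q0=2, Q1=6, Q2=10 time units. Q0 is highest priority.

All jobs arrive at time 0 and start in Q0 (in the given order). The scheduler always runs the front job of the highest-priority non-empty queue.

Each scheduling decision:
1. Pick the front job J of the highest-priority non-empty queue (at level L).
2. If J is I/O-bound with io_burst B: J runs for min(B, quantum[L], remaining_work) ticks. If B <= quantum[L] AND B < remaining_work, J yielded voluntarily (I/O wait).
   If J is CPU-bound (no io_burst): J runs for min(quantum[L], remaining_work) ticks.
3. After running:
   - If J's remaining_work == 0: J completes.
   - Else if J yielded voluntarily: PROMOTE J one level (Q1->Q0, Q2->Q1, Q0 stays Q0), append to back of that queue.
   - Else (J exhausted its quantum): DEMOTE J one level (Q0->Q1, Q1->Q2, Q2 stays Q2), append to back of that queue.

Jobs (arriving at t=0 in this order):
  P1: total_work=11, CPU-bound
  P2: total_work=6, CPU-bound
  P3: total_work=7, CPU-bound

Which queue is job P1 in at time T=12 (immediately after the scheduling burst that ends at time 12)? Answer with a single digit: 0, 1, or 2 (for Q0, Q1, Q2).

Answer: 2

Derivation:
t=0-2: P1@Q0 runs 2, rem=9, quantum used, demote→Q1. Q0=[P2,P3] Q1=[P1] Q2=[]
t=2-4: P2@Q0 runs 2, rem=4, quantum used, demote→Q1. Q0=[P3] Q1=[P1,P2] Q2=[]
t=4-6: P3@Q0 runs 2, rem=5, quantum used, demote→Q1. Q0=[] Q1=[P1,P2,P3] Q2=[]
t=6-12: P1@Q1 runs 6, rem=3, quantum used, demote→Q2. Q0=[] Q1=[P2,P3] Q2=[P1]
t=12-16: P2@Q1 runs 4, rem=0, completes. Q0=[] Q1=[P3] Q2=[P1]
t=16-21: P3@Q1 runs 5, rem=0, completes. Q0=[] Q1=[] Q2=[P1]
t=21-24: P1@Q2 runs 3, rem=0, completes. Q0=[] Q1=[] Q2=[]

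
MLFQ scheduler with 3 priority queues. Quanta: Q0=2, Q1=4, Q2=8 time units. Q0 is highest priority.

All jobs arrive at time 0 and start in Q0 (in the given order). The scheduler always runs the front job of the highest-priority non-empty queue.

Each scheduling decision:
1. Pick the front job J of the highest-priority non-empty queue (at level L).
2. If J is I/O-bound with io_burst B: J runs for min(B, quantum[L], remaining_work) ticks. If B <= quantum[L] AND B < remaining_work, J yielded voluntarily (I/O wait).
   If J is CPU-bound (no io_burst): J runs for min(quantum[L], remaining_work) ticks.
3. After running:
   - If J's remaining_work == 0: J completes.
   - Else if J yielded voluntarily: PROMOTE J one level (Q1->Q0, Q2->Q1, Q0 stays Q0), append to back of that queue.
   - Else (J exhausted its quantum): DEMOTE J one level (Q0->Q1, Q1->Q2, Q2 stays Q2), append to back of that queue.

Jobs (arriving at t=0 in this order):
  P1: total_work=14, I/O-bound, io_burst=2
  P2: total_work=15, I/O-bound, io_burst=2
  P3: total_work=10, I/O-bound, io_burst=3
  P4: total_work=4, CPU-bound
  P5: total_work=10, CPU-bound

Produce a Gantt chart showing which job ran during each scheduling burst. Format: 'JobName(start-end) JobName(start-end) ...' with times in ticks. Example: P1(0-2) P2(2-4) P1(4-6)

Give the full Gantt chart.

t=0-2: P1@Q0 runs 2, rem=12, I/O yield, promote→Q0. Q0=[P2,P3,P4,P5,P1] Q1=[] Q2=[]
t=2-4: P2@Q0 runs 2, rem=13, I/O yield, promote→Q0. Q0=[P3,P4,P5,P1,P2] Q1=[] Q2=[]
t=4-6: P3@Q0 runs 2, rem=8, quantum used, demote→Q1. Q0=[P4,P5,P1,P2] Q1=[P3] Q2=[]
t=6-8: P4@Q0 runs 2, rem=2, quantum used, demote→Q1. Q0=[P5,P1,P2] Q1=[P3,P4] Q2=[]
t=8-10: P5@Q0 runs 2, rem=8, quantum used, demote→Q1. Q0=[P1,P2] Q1=[P3,P4,P5] Q2=[]
t=10-12: P1@Q0 runs 2, rem=10, I/O yield, promote→Q0. Q0=[P2,P1] Q1=[P3,P4,P5] Q2=[]
t=12-14: P2@Q0 runs 2, rem=11, I/O yield, promote→Q0. Q0=[P1,P2] Q1=[P3,P4,P5] Q2=[]
t=14-16: P1@Q0 runs 2, rem=8, I/O yield, promote→Q0. Q0=[P2,P1] Q1=[P3,P4,P5] Q2=[]
t=16-18: P2@Q0 runs 2, rem=9, I/O yield, promote→Q0. Q0=[P1,P2] Q1=[P3,P4,P5] Q2=[]
t=18-20: P1@Q0 runs 2, rem=6, I/O yield, promote→Q0. Q0=[P2,P1] Q1=[P3,P4,P5] Q2=[]
t=20-22: P2@Q0 runs 2, rem=7, I/O yield, promote→Q0. Q0=[P1,P2] Q1=[P3,P4,P5] Q2=[]
t=22-24: P1@Q0 runs 2, rem=4, I/O yield, promote→Q0. Q0=[P2,P1] Q1=[P3,P4,P5] Q2=[]
t=24-26: P2@Q0 runs 2, rem=5, I/O yield, promote→Q0. Q0=[P1,P2] Q1=[P3,P4,P5] Q2=[]
t=26-28: P1@Q0 runs 2, rem=2, I/O yield, promote→Q0. Q0=[P2,P1] Q1=[P3,P4,P5] Q2=[]
t=28-30: P2@Q0 runs 2, rem=3, I/O yield, promote→Q0. Q0=[P1,P2] Q1=[P3,P4,P5] Q2=[]
t=30-32: P1@Q0 runs 2, rem=0, completes. Q0=[P2] Q1=[P3,P4,P5] Q2=[]
t=32-34: P2@Q0 runs 2, rem=1, I/O yield, promote→Q0. Q0=[P2] Q1=[P3,P4,P5] Q2=[]
t=34-35: P2@Q0 runs 1, rem=0, completes. Q0=[] Q1=[P3,P4,P5] Q2=[]
t=35-38: P3@Q1 runs 3, rem=5, I/O yield, promote→Q0. Q0=[P3] Q1=[P4,P5] Q2=[]
t=38-40: P3@Q0 runs 2, rem=3, quantum used, demote→Q1. Q0=[] Q1=[P4,P5,P3] Q2=[]
t=40-42: P4@Q1 runs 2, rem=0, completes. Q0=[] Q1=[P5,P3] Q2=[]
t=42-46: P5@Q1 runs 4, rem=4, quantum used, demote→Q2. Q0=[] Q1=[P3] Q2=[P5]
t=46-49: P3@Q1 runs 3, rem=0, completes. Q0=[] Q1=[] Q2=[P5]
t=49-53: P5@Q2 runs 4, rem=0, completes. Q0=[] Q1=[] Q2=[]

Answer: P1(0-2) P2(2-4) P3(4-6) P4(6-8) P5(8-10) P1(10-12) P2(12-14) P1(14-16) P2(16-18) P1(18-20) P2(20-22) P1(22-24) P2(24-26) P1(26-28) P2(28-30) P1(30-32) P2(32-34) P2(34-35) P3(35-38) P3(38-40) P4(40-42) P5(42-46) P3(46-49) P5(49-53)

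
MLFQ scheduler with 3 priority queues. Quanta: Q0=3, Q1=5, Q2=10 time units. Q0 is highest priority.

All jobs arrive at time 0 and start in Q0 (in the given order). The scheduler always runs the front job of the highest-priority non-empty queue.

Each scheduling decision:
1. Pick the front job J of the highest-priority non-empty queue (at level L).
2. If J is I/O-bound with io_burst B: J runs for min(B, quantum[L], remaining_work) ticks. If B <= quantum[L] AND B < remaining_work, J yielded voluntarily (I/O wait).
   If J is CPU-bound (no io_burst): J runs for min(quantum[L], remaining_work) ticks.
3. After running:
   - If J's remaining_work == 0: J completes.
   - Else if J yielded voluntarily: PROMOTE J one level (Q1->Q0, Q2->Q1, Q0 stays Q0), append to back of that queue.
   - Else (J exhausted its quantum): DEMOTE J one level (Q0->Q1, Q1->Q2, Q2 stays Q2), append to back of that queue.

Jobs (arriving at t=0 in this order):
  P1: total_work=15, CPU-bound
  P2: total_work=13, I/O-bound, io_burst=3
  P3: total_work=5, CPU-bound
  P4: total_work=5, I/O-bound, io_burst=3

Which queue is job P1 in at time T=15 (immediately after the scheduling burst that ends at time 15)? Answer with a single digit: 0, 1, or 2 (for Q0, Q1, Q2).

Answer: 1

Derivation:
t=0-3: P1@Q0 runs 3, rem=12, quantum used, demote→Q1. Q0=[P2,P3,P4] Q1=[P1] Q2=[]
t=3-6: P2@Q0 runs 3, rem=10, I/O yield, promote→Q0. Q0=[P3,P4,P2] Q1=[P1] Q2=[]
t=6-9: P3@Q0 runs 3, rem=2, quantum used, demote→Q1. Q0=[P4,P2] Q1=[P1,P3] Q2=[]
t=9-12: P4@Q0 runs 3, rem=2, I/O yield, promote→Q0. Q0=[P2,P4] Q1=[P1,P3] Q2=[]
t=12-15: P2@Q0 runs 3, rem=7, I/O yield, promote→Q0. Q0=[P4,P2] Q1=[P1,P3] Q2=[]
t=15-17: P4@Q0 runs 2, rem=0, completes. Q0=[P2] Q1=[P1,P3] Q2=[]
t=17-20: P2@Q0 runs 3, rem=4, I/O yield, promote→Q0. Q0=[P2] Q1=[P1,P3] Q2=[]
t=20-23: P2@Q0 runs 3, rem=1, I/O yield, promote→Q0. Q0=[P2] Q1=[P1,P3] Q2=[]
t=23-24: P2@Q0 runs 1, rem=0, completes. Q0=[] Q1=[P1,P3] Q2=[]
t=24-29: P1@Q1 runs 5, rem=7, quantum used, demote→Q2. Q0=[] Q1=[P3] Q2=[P1]
t=29-31: P3@Q1 runs 2, rem=0, completes. Q0=[] Q1=[] Q2=[P1]
t=31-38: P1@Q2 runs 7, rem=0, completes. Q0=[] Q1=[] Q2=[]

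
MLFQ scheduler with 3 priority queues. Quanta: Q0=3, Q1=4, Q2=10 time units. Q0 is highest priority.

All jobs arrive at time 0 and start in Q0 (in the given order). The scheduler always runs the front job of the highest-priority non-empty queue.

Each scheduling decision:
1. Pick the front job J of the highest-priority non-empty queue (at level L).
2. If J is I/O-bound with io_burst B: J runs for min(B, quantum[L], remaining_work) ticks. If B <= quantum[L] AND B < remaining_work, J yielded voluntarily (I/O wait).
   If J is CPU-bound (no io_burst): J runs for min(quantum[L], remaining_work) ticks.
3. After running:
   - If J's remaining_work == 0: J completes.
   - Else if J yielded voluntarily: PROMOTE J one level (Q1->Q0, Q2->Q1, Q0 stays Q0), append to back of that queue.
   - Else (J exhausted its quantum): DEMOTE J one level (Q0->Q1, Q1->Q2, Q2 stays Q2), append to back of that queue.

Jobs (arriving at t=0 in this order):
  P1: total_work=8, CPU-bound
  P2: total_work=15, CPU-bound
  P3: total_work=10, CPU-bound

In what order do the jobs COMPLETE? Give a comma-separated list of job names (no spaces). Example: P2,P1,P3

t=0-3: P1@Q0 runs 3, rem=5, quantum used, demote→Q1. Q0=[P2,P3] Q1=[P1] Q2=[]
t=3-6: P2@Q0 runs 3, rem=12, quantum used, demote→Q1. Q0=[P3] Q1=[P1,P2] Q2=[]
t=6-9: P3@Q0 runs 3, rem=7, quantum used, demote→Q1. Q0=[] Q1=[P1,P2,P3] Q2=[]
t=9-13: P1@Q1 runs 4, rem=1, quantum used, demote→Q2. Q0=[] Q1=[P2,P3] Q2=[P1]
t=13-17: P2@Q1 runs 4, rem=8, quantum used, demote→Q2. Q0=[] Q1=[P3] Q2=[P1,P2]
t=17-21: P3@Q1 runs 4, rem=3, quantum used, demote→Q2. Q0=[] Q1=[] Q2=[P1,P2,P3]
t=21-22: P1@Q2 runs 1, rem=0, completes. Q0=[] Q1=[] Q2=[P2,P3]
t=22-30: P2@Q2 runs 8, rem=0, completes. Q0=[] Q1=[] Q2=[P3]
t=30-33: P3@Q2 runs 3, rem=0, completes. Q0=[] Q1=[] Q2=[]

Answer: P1,P2,P3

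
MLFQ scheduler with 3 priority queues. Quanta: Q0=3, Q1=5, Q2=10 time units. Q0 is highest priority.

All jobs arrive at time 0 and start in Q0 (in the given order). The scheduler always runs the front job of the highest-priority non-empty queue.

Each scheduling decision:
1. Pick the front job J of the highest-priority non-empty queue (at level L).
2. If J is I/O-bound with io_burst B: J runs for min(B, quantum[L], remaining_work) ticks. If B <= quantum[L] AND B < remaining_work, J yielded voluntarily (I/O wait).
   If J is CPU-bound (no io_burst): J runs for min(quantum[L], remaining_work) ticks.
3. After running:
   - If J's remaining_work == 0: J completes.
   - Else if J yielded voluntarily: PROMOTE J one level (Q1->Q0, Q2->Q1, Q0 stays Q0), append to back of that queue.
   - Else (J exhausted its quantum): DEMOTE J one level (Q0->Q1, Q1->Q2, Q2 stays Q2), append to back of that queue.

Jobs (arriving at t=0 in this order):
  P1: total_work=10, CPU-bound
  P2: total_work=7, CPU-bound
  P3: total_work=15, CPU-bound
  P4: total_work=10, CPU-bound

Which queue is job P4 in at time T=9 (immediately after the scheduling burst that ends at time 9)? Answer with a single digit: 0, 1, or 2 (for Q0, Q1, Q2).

Answer: 0

Derivation:
t=0-3: P1@Q0 runs 3, rem=7, quantum used, demote→Q1. Q0=[P2,P3,P4] Q1=[P1] Q2=[]
t=3-6: P2@Q0 runs 3, rem=4, quantum used, demote→Q1. Q0=[P3,P4] Q1=[P1,P2] Q2=[]
t=6-9: P3@Q0 runs 3, rem=12, quantum used, demote→Q1. Q0=[P4] Q1=[P1,P2,P3] Q2=[]
t=9-12: P4@Q0 runs 3, rem=7, quantum used, demote→Q1. Q0=[] Q1=[P1,P2,P3,P4] Q2=[]
t=12-17: P1@Q1 runs 5, rem=2, quantum used, demote→Q2. Q0=[] Q1=[P2,P3,P4] Q2=[P1]
t=17-21: P2@Q1 runs 4, rem=0, completes. Q0=[] Q1=[P3,P4] Q2=[P1]
t=21-26: P3@Q1 runs 5, rem=7, quantum used, demote→Q2. Q0=[] Q1=[P4] Q2=[P1,P3]
t=26-31: P4@Q1 runs 5, rem=2, quantum used, demote→Q2. Q0=[] Q1=[] Q2=[P1,P3,P4]
t=31-33: P1@Q2 runs 2, rem=0, completes. Q0=[] Q1=[] Q2=[P3,P4]
t=33-40: P3@Q2 runs 7, rem=0, completes. Q0=[] Q1=[] Q2=[P4]
t=40-42: P4@Q2 runs 2, rem=0, completes. Q0=[] Q1=[] Q2=[]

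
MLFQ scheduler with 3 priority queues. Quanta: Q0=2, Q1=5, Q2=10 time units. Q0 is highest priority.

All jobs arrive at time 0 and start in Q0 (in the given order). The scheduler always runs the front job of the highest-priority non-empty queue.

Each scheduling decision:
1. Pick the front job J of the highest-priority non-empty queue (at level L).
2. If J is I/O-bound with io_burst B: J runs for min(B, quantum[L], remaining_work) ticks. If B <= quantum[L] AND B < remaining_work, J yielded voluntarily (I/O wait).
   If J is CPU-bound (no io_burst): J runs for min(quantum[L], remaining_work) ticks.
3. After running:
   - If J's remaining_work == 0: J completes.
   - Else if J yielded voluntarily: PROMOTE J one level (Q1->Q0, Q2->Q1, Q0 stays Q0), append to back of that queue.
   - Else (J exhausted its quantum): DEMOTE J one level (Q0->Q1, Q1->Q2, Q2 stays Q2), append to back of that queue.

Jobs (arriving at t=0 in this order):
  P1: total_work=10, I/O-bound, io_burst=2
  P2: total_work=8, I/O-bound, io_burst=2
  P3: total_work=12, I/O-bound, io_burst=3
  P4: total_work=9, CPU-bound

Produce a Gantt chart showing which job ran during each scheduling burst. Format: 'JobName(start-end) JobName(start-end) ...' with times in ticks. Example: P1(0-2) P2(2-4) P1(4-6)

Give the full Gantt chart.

Answer: P1(0-2) P2(2-4) P3(4-6) P4(6-8) P1(8-10) P2(10-12) P1(12-14) P2(14-16) P1(16-18) P2(18-20) P1(20-22) P3(22-25) P3(25-27) P4(27-32) P3(32-35) P3(35-37) P4(37-39)

Derivation:
t=0-2: P1@Q0 runs 2, rem=8, I/O yield, promote→Q0. Q0=[P2,P3,P4,P1] Q1=[] Q2=[]
t=2-4: P2@Q0 runs 2, rem=6, I/O yield, promote→Q0. Q0=[P3,P4,P1,P2] Q1=[] Q2=[]
t=4-6: P3@Q0 runs 2, rem=10, quantum used, demote→Q1. Q0=[P4,P1,P2] Q1=[P3] Q2=[]
t=6-8: P4@Q0 runs 2, rem=7, quantum used, demote→Q1. Q0=[P1,P2] Q1=[P3,P4] Q2=[]
t=8-10: P1@Q0 runs 2, rem=6, I/O yield, promote→Q0. Q0=[P2,P1] Q1=[P3,P4] Q2=[]
t=10-12: P2@Q0 runs 2, rem=4, I/O yield, promote→Q0. Q0=[P1,P2] Q1=[P3,P4] Q2=[]
t=12-14: P1@Q0 runs 2, rem=4, I/O yield, promote→Q0. Q0=[P2,P1] Q1=[P3,P4] Q2=[]
t=14-16: P2@Q0 runs 2, rem=2, I/O yield, promote→Q0. Q0=[P1,P2] Q1=[P3,P4] Q2=[]
t=16-18: P1@Q0 runs 2, rem=2, I/O yield, promote→Q0. Q0=[P2,P1] Q1=[P3,P4] Q2=[]
t=18-20: P2@Q0 runs 2, rem=0, completes. Q0=[P1] Q1=[P3,P4] Q2=[]
t=20-22: P1@Q0 runs 2, rem=0, completes. Q0=[] Q1=[P3,P4] Q2=[]
t=22-25: P3@Q1 runs 3, rem=7, I/O yield, promote→Q0. Q0=[P3] Q1=[P4] Q2=[]
t=25-27: P3@Q0 runs 2, rem=5, quantum used, demote→Q1. Q0=[] Q1=[P4,P3] Q2=[]
t=27-32: P4@Q1 runs 5, rem=2, quantum used, demote→Q2. Q0=[] Q1=[P3] Q2=[P4]
t=32-35: P3@Q1 runs 3, rem=2, I/O yield, promote→Q0. Q0=[P3] Q1=[] Q2=[P4]
t=35-37: P3@Q0 runs 2, rem=0, completes. Q0=[] Q1=[] Q2=[P4]
t=37-39: P4@Q2 runs 2, rem=0, completes. Q0=[] Q1=[] Q2=[]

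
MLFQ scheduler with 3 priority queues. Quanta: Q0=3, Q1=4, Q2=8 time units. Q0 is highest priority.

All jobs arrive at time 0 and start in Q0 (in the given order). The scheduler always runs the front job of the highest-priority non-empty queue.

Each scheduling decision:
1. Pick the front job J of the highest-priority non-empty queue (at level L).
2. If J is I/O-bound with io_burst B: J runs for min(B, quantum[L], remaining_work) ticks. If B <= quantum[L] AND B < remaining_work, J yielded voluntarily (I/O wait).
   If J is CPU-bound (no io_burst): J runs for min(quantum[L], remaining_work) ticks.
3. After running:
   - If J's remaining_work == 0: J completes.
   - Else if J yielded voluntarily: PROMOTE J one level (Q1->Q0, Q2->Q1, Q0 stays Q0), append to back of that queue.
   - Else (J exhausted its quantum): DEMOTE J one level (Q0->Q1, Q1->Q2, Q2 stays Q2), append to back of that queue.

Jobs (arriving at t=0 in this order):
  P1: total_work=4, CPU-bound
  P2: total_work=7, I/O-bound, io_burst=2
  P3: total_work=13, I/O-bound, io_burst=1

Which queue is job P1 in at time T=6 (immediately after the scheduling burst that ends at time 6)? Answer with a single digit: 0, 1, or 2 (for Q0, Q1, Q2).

t=0-3: P1@Q0 runs 3, rem=1, quantum used, demote→Q1. Q0=[P2,P3] Q1=[P1] Q2=[]
t=3-5: P2@Q0 runs 2, rem=5, I/O yield, promote→Q0. Q0=[P3,P2] Q1=[P1] Q2=[]
t=5-6: P3@Q0 runs 1, rem=12, I/O yield, promote→Q0. Q0=[P2,P3] Q1=[P1] Q2=[]
t=6-8: P2@Q0 runs 2, rem=3, I/O yield, promote→Q0. Q0=[P3,P2] Q1=[P1] Q2=[]
t=8-9: P3@Q0 runs 1, rem=11, I/O yield, promote→Q0. Q0=[P2,P3] Q1=[P1] Q2=[]
t=9-11: P2@Q0 runs 2, rem=1, I/O yield, promote→Q0. Q0=[P3,P2] Q1=[P1] Q2=[]
t=11-12: P3@Q0 runs 1, rem=10, I/O yield, promote→Q0. Q0=[P2,P3] Q1=[P1] Q2=[]
t=12-13: P2@Q0 runs 1, rem=0, completes. Q0=[P3] Q1=[P1] Q2=[]
t=13-14: P3@Q0 runs 1, rem=9, I/O yield, promote→Q0. Q0=[P3] Q1=[P1] Q2=[]
t=14-15: P3@Q0 runs 1, rem=8, I/O yield, promote→Q0. Q0=[P3] Q1=[P1] Q2=[]
t=15-16: P3@Q0 runs 1, rem=7, I/O yield, promote→Q0. Q0=[P3] Q1=[P1] Q2=[]
t=16-17: P3@Q0 runs 1, rem=6, I/O yield, promote→Q0. Q0=[P3] Q1=[P1] Q2=[]
t=17-18: P3@Q0 runs 1, rem=5, I/O yield, promote→Q0. Q0=[P3] Q1=[P1] Q2=[]
t=18-19: P3@Q0 runs 1, rem=4, I/O yield, promote→Q0. Q0=[P3] Q1=[P1] Q2=[]
t=19-20: P3@Q0 runs 1, rem=3, I/O yield, promote→Q0. Q0=[P3] Q1=[P1] Q2=[]
t=20-21: P3@Q0 runs 1, rem=2, I/O yield, promote→Q0. Q0=[P3] Q1=[P1] Q2=[]
t=21-22: P3@Q0 runs 1, rem=1, I/O yield, promote→Q0. Q0=[P3] Q1=[P1] Q2=[]
t=22-23: P3@Q0 runs 1, rem=0, completes. Q0=[] Q1=[P1] Q2=[]
t=23-24: P1@Q1 runs 1, rem=0, completes. Q0=[] Q1=[] Q2=[]

Answer: 1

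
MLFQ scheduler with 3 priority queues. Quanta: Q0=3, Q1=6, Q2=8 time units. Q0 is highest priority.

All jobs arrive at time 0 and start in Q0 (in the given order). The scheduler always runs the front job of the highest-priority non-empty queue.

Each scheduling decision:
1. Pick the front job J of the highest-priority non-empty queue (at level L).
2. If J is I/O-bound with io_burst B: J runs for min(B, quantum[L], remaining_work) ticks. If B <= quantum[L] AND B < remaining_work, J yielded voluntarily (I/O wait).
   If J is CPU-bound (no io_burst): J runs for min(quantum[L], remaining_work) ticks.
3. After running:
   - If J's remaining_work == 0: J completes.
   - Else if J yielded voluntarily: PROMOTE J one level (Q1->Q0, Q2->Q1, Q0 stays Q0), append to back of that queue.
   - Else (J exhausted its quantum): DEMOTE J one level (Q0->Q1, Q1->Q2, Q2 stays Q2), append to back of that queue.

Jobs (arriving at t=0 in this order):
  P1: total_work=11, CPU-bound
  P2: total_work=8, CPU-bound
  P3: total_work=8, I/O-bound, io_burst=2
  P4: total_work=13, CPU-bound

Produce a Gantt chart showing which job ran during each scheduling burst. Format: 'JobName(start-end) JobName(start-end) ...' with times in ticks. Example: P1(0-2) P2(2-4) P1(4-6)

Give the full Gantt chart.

t=0-3: P1@Q0 runs 3, rem=8, quantum used, demote→Q1. Q0=[P2,P3,P4] Q1=[P1] Q2=[]
t=3-6: P2@Q0 runs 3, rem=5, quantum used, demote→Q1. Q0=[P3,P4] Q1=[P1,P2] Q2=[]
t=6-8: P3@Q0 runs 2, rem=6, I/O yield, promote→Q0. Q0=[P4,P3] Q1=[P1,P2] Q2=[]
t=8-11: P4@Q0 runs 3, rem=10, quantum used, demote→Q1. Q0=[P3] Q1=[P1,P2,P4] Q2=[]
t=11-13: P3@Q0 runs 2, rem=4, I/O yield, promote→Q0. Q0=[P3] Q1=[P1,P2,P4] Q2=[]
t=13-15: P3@Q0 runs 2, rem=2, I/O yield, promote→Q0. Q0=[P3] Q1=[P1,P2,P4] Q2=[]
t=15-17: P3@Q0 runs 2, rem=0, completes. Q0=[] Q1=[P1,P2,P4] Q2=[]
t=17-23: P1@Q1 runs 6, rem=2, quantum used, demote→Q2. Q0=[] Q1=[P2,P4] Q2=[P1]
t=23-28: P2@Q1 runs 5, rem=0, completes. Q0=[] Q1=[P4] Q2=[P1]
t=28-34: P4@Q1 runs 6, rem=4, quantum used, demote→Q2. Q0=[] Q1=[] Q2=[P1,P4]
t=34-36: P1@Q2 runs 2, rem=0, completes. Q0=[] Q1=[] Q2=[P4]
t=36-40: P4@Q2 runs 4, rem=0, completes. Q0=[] Q1=[] Q2=[]

Answer: P1(0-3) P2(3-6) P3(6-8) P4(8-11) P3(11-13) P3(13-15) P3(15-17) P1(17-23) P2(23-28) P4(28-34) P1(34-36) P4(36-40)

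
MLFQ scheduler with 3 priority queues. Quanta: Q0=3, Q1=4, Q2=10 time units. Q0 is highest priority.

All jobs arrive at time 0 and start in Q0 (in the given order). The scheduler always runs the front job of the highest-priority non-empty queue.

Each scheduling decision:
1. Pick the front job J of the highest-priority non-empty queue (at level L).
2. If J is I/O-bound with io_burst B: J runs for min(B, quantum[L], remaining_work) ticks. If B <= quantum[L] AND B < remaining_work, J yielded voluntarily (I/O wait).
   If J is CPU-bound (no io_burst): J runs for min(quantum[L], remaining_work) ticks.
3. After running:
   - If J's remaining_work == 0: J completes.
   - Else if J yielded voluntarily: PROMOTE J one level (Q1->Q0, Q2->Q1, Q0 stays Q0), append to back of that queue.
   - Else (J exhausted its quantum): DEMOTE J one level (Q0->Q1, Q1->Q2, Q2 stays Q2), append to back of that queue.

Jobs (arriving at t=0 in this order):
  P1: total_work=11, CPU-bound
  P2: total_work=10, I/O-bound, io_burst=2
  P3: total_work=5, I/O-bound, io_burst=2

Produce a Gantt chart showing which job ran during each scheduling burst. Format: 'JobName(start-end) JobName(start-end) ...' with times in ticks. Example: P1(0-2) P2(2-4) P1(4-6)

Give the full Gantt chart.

Answer: P1(0-3) P2(3-5) P3(5-7) P2(7-9) P3(9-11) P2(11-13) P3(13-14) P2(14-16) P2(16-18) P1(18-22) P1(22-26)

Derivation:
t=0-3: P1@Q0 runs 3, rem=8, quantum used, demote→Q1. Q0=[P2,P3] Q1=[P1] Q2=[]
t=3-5: P2@Q0 runs 2, rem=8, I/O yield, promote→Q0. Q0=[P3,P2] Q1=[P1] Q2=[]
t=5-7: P3@Q0 runs 2, rem=3, I/O yield, promote→Q0. Q0=[P2,P3] Q1=[P1] Q2=[]
t=7-9: P2@Q0 runs 2, rem=6, I/O yield, promote→Q0. Q0=[P3,P2] Q1=[P1] Q2=[]
t=9-11: P3@Q0 runs 2, rem=1, I/O yield, promote→Q0. Q0=[P2,P3] Q1=[P1] Q2=[]
t=11-13: P2@Q0 runs 2, rem=4, I/O yield, promote→Q0. Q0=[P3,P2] Q1=[P1] Q2=[]
t=13-14: P3@Q0 runs 1, rem=0, completes. Q0=[P2] Q1=[P1] Q2=[]
t=14-16: P2@Q0 runs 2, rem=2, I/O yield, promote→Q0. Q0=[P2] Q1=[P1] Q2=[]
t=16-18: P2@Q0 runs 2, rem=0, completes. Q0=[] Q1=[P1] Q2=[]
t=18-22: P1@Q1 runs 4, rem=4, quantum used, demote→Q2. Q0=[] Q1=[] Q2=[P1]
t=22-26: P1@Q2 runs 4, rem=0, completes. Q0=[] Q1=[] Q2=[]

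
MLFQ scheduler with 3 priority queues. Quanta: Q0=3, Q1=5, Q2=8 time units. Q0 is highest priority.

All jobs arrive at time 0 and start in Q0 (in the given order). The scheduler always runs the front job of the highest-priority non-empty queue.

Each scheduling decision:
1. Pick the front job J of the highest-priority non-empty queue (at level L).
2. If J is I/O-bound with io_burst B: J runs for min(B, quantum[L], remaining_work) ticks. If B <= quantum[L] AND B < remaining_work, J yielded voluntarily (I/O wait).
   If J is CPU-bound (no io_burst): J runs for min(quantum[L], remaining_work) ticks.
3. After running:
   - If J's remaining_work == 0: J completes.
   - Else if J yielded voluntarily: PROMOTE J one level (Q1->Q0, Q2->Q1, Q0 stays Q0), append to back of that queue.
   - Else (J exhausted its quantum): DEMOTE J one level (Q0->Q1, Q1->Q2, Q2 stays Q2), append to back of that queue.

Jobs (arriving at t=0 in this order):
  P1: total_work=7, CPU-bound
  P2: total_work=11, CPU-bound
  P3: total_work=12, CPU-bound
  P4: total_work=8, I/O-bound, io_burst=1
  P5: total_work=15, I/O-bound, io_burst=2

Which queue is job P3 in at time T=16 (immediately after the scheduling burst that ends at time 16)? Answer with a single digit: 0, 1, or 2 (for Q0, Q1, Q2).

Answer: 1

Derivation:
t=0-3: P1@Q0 runs 3, rem=4, quantum used, demote→Q1. Q0=[P2,P3,P4,P5] Q1=[P1] Q2=[]
t=3-6: P2@Q0 runs 3, rem=8, quantum used, demote→Q1. Q0=[P3,P4,P5] Q1=[P1,P2] Q2=[]
t=6-9: P3@Q0 runs 3, rem=9, quantum used, demote→Q1. Q0=[P4,P5] Q1=[P1,P2,P3] Q2=[]
t=9-10: P4@Q0 runs 1, rem=7, I/O yield, promote→Q0. Q0=[P5,P4] Q1=[P1,P2,P3] Q2=[]
t=10-12: P5@Q0 runs 2, rem=13, I/O yield, promote→Q0. Q0=[P4,P5] Q1=[P1,P2,P3] Q2=[]
t=12-13: P4@Q0 runs 1, rem=6, I/O yield, promote→Q0. Q0=[P5,P4] Q1=[P1,P2,P3] Q2=[]
t=13-15: P5@Q0 runs 2, rem=11, I/O yield, promote→Q0. Q0=[P4,P5] Q1=[P1,P2,P3] Q2=[]
t=15-16: P4@Q0 runs 1, rem=5, I/O yield, promote→Q0. Q0=[P5,P4] Q1=[P1,P2,P3] Q2=[]
t=16-18: P5@Q0 runs 2, rem=9, I/O yield, promote→Q0. Q0=[P4,P5] Q1=[P1,P2,P3] Q2=[]
t=18-19: P4@Q0 runs 1, rem=4, I/O yield, promote→Q0. Q0=[P5,P4] Q1=[P1,P2,P3] Q2=[]
t=19-21: P5@Q0 runs 2, rem=7, I/O yield, promote→Q0. Q0=[P4,P5] Q1=[P1,P2,P3] Q2=[]
t=21-22: P4@Q0 runs 1, rem=3, I/O yield, promote→Q0. Q0=[P5,P4] Q1=[P1,P2,P3] Q2=[]
t=22-24: P5@Q0 runs 2, rem=5, I/O yield, promote→Q0. Q0=[P4,P5] Q1=[P1,P2,P3] Q2=[]
t=24-25: P4@Q0 runs 1, rem=2, I/O yield, promote→Q0. Q0=[P5,P4] Q1=[P1,P2,P3] Q2=[]
t=25-27: P5@Q0 runs 2, rem=3, I/O yield, promote→Q0. Q0=[P4,P5] Q1=[P1,P2,P3] Q2=[]
t=27-28: P4@Q0 runs 1, rem=1, I/O yield, promote→Q0. Q0=[P5,P4] Q1=[P1,P2,P3] Q2=[]
t=28-30: P5@Q0 runs 2, rem=1, I/O yield, promote→Q0. Q0=[P4,P5] Q1=[P1,P2,P3] Q2=[]
t=30-31: P4@Q0 runs 1, rem=0, completes. Q0=[P5] Q1=[P1,P2,P3] Q2=[]
t=31-32: P5@Q0 runs 1, rem=0, completes. Q0=[] Q1=[P1,P2,P3] Q2=[]
t=32-36: P1@Q1 runs 4, rem=0, completes. Q0=[] Q1=[P2,P3] Q2=[]
t=36-41: P2@Q1 runs 5, rem=3, quantum used, demote→Q2. Q0=[] Q1=[P3] Q2=[P2]
t=41-46: P3@Q1 runs 5, rem=4, quantum used, demote→Q2. Q0=[] Q1=[] Q2=[P2,P3]
t=46-49: P2@Q2 runs 3, rem=0, completes. Q0=[] Q1=[] Q2=[P3]
t=49-53: P3@Q2 runs 4, rem=0, completes. Q0=[] Q1=[] Q2=[]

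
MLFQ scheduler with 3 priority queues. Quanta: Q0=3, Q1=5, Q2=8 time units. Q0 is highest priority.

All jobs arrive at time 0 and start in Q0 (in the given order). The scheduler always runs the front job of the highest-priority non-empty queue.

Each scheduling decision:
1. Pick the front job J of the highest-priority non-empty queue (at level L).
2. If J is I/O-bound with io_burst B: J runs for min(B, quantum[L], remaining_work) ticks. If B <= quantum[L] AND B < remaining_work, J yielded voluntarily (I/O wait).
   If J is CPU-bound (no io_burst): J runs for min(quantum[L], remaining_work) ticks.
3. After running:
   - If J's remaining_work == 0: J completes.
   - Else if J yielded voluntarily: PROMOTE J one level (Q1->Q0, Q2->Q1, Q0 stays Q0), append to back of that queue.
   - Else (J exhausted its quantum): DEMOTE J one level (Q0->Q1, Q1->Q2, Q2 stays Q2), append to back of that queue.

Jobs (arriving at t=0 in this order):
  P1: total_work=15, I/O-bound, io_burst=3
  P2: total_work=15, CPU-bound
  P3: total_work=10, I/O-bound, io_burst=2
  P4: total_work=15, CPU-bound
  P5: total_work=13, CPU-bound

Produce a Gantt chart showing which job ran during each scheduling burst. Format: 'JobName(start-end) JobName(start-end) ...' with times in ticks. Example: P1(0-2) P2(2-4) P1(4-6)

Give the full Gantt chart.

Answer: P1(0-3) P2(3-6) P3(6-8) P4(8-11) P5(11-14) P1(14-17) P3(17-19) P1(19-22) P3(22-24) P1(24-27) P3(27-29) P1(29-32) P3(32-34) P2(34-39) P4(39-44) P5(44-49) P2(49-56) P4(56-63) P5(63-68)

Derivation:
t=0-3: P1@Q0 runs 3, rem=12, I/O yield, promote→Q0. Q0=[P2,P3,P4,P5,P1] Q1=[] Q2=[]
t=3-6: P2@Q0 runs 3, rem=12, quantum used, demote→Q1. Q0=[P3,P4,P5,P1] Q1=[P2] Q2=[]
t=6-8: P3@Q0 runs 2, rem=8, I/O yield, promote→Q0. Q0=[P4,P5,P1,P3] Q1=[P2] Q2=[]
t=8-11: P4@Q0 runs 3, rem=12, quantum used, demote→Q1. Q0=[P5,P1,P3] Q1=[P2,P4] Q2=[]
t=11-14: P5@Q0 runs 3, rem=10, quantum used, demote→Q1. Q0=[P1,P3] Q1=[P2,P4,P5] Q2=[]
t=14-17: P1@Q0 runs 3, rem=9, I/O yield, promote→Q0. Q0=[P3,P1] Q1=[P2,P4,P5] Q2=[]
t=17-19: P3@Q0 runs 2, rem=6, I/O yield, promote→Q0. Q0=[P1,P3] Q1=[P2,P4,P5] Q2=[]
t=19-22: P1@Q0 runs 3, rem=6, I/O yield, promote→Q0. Q0=[P3,P1] Q1=[P2,P4,P5] Q2=[]
t=22-24: P3@Q0 runs 2, rem=4, I/O yield, promote→Q0. Q0=[P1,P3] Q1=[P2,P4,P5] Q2=[]
t=24-27: P1@Q0 runs 3, rem=3, I/O yield, promote→Q0. Q0=[P3,P1] Q1=[P2,P4,P5] Q2=[]
t=27-29: P3@Q0 runs 2, rem=2, I/O yield, promote→Q0. Q0=[P1,P3] Q1=[P2,P4,P5] Q2=[]
t=29-32: P1@Q0 runs 3, rem=0, completes. Q0=[P3] Q1=[P2,P4,P5] Q2=[]
t=32-34: P3@Q0 runs 2, rem=0, completes. Q0=[] Q1=[P2,P4,P5] Q2=[]
t=34-39: P2@Q1 runs 5, rem=7, quantum used, demote→Q2. Q0=[] Q1=[P4,P5] Q2=[P2]
t=39-44: P4@Q1 runs 5, rem=7, quantum used, demote→Q2. Q0=[] Q1=[P5] Q2=[P2,P4]
t=44-49: P5@Q1 runs 5, rem=5, quantum used, demote→Q2. Q0=[] Q1=[] Q2=[P2,P4,P5]
t=49-56: P2@Q2 runs 7, rem=0, completes. Q0=[] Q1=[] Q2=[P4,P5]
t=56-63: P4@Q2 runs 7, rem=0, completes. Q0=[] Q1=[] Q2=[P5]
t=63-68: P5@Q2 runs 5, rem=0, completes. Q0=[] Q1=[] Q2=[]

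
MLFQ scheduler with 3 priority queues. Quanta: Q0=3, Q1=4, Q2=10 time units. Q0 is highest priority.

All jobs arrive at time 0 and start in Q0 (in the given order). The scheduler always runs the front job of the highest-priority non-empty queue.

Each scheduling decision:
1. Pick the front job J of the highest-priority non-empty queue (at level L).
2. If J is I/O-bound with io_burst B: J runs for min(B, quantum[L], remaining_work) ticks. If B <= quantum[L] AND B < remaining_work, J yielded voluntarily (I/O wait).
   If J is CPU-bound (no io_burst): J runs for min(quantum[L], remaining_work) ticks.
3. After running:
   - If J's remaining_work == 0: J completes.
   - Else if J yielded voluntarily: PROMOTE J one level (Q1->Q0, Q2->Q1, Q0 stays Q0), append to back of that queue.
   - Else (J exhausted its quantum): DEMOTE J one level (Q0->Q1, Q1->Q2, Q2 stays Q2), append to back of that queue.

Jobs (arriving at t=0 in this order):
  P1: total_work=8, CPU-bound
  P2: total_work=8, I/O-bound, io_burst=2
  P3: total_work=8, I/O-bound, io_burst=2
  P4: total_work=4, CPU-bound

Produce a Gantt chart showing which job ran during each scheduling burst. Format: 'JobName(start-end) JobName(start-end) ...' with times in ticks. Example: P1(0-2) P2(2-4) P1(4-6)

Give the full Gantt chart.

t=0-3: P1@Q0 runs 3, rem=5, quantum used, demote→Q1. Q0=[P2,P3,P4] Q1=[P1] Q2=[]
t=3-5: P2@Q0 runs 2, rem=6, I/O yield, promote→Q0. Q0=[P3,P4,P2] Q1=[P1] Q2=[]
t=5-7: P3@Q0 runs 2, rem=6, I/O yield, promote→Q0. Q0=[P4,P2,P3] Q1=[P1] Q2=[]
t=7-10: P4@Q0 runs 3, rem=1, quantum used, demote→Q1. Q0=[P2,P3] Q1=[P1,P4] Q2=[]
t=10-12: P2@Q0 runs 2, rem=4, I/O yield, promote→Q0. Q0=[P3,P2] Q1=[P1,P4] Q2=[]
t=12-14: P3@Q0 runs 2, rem=4, I/O yield, promote→Q0. Q0=[P2,P3] Q1=[P1,P4] Q2=[]
t=14-16: P2@Q0 runs 2, rem=2, I/O yield, promote→Q0. Q0=[P3,P2] Q1=[P1,P4] Q2=[]
t=16-18: P3@Q0 runs 2, rem=2, I/O yield, promote→Q0. Q0=[P2,P3] Q1=[P1,P4] Q2=[]
t=18-20: P2@Q0 runs 2, rem=0, completes. Q0=[P3] Q1=[P1,P4] Q2=[]
t=20-22: P3@Q0 runs 2, rem=0, completes. Q0=[] Q1=[P1,P4] Q2=[]
t=22-26: P1@Q1 runs 4, rem=1, quantum used, demote→Q2. Q0=[] Q1=[P4] Q2=[P1]
t=26-27: P4@Q1 runs 1, rem=0, completes. Q0=[] Q1=[] Q2=[P1]
t=27-28: P1@Q2 runs 1, rem=0, completes. Q0=[] Q1=[] Q2=[]

Answer: P1(0-3) P2(3-5) P3(5-7) P4(7-10) P2(10-12) P3(12-14) P2(14-16) P3(16-18) P2(18-20) P3(20-22) P1(22-26) P4(26-27) P1(27-28)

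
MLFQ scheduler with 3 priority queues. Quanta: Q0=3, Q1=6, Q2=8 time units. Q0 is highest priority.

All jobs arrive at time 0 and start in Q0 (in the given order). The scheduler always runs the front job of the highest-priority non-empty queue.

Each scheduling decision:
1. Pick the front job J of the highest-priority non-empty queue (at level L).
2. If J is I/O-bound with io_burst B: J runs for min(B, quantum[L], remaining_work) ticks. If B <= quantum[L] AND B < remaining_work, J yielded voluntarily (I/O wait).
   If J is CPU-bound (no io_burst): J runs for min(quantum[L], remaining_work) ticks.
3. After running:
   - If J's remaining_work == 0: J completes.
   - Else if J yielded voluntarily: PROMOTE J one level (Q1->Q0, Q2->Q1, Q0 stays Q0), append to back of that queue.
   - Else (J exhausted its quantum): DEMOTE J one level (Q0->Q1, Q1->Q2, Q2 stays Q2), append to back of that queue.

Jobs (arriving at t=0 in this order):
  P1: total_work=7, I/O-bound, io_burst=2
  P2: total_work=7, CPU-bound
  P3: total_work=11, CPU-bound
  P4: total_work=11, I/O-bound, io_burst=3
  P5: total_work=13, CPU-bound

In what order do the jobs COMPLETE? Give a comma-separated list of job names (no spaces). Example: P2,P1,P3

Answer: P1,P4,P2,P3,P5

Derivation:
t=0-2: P1@Q0 runs 2, rem=5, I/O yield, promote→Q0. Q0=[P2,P3,P4,P5,P1] Q1=[] Q2=[]
t=2-5: P2@Q0 runs 3, rem=4, quantum used, demote→Q1. Q0=[P3,P4,P5,P1] Q1=[P2] Q2=[]
t=5-8: P3@Q0 runs 3, rem=8, quantum used, demote→Q1. Q0=[P4,P5,P1] Q1=[P2,P3] Q2=[]
t=8-11: P4@Q0 runs 3, rem=8, I/O yield, promote→Q0. Q0=[P5,P1,P4] Q1=[P2,P3] Q2=[]
t=11-14: P5@Q0 runs 3, rem=10, quantum used, demote→Q1. Q0=[P1,P4] Q1=[P2,P3,P5] Q2=[]
t=14-16: P1@Q0 runs 2, rem=3, I/O yield, promote→Q0. Q0=[P4,P1] Q1=[P2,P3,P5] Q2=[]
t=16-19: P4@Q0 runs 3, rem=5, I/O yield, promote→Q0. Q0=[P1,P4] Q1=[P2,P3,P5] Q2=[]
t=19-21: P1@Q0 runs 2, rem=1, I/O yield, promote→Q0. Q0=[P4,P1] Q1=[P2,P3,P5] Q2=[]
t=21-24: P4@Q0 runs 3, rem=2, I/O yield, promote→Q0. Q0=[P1,P4] Q1=[P2,P3,P5] Q2=[]
t=24-25: P1@Q0 runs 1, rem=0, completes. Q0=[P4] Q1=[P2,P3,P5] Q2=[]
t=25-27: P4@Q0 runs 2, rem=0, completes. Q0=[] Q1=[P2,P3,P5] Q2=[]
t=27-31: P2@Q1 runs 4, rem=0, completes. Q0=[] Q1=[P3,P5] Q2=[]
t=31-37: P3@Q1 runs 6, rem=2, quantum used, demote→Q2. Q0=[] Q1=[P5] Q2=[P3]
t=37-43: P5@Q1 runs 6, rem=4, quantum used, demote→Q2. Q0=[] Q1=[] Q2=[P3,P5]
t=43-45: P3@Q2 runs 2, rem=0, completes. Q0=[] Q1=[] Q2=[P5]
t=45-49: P5@Q2 runs 4, rem=0, completes. Q0=[] Q1=[] Q2=[]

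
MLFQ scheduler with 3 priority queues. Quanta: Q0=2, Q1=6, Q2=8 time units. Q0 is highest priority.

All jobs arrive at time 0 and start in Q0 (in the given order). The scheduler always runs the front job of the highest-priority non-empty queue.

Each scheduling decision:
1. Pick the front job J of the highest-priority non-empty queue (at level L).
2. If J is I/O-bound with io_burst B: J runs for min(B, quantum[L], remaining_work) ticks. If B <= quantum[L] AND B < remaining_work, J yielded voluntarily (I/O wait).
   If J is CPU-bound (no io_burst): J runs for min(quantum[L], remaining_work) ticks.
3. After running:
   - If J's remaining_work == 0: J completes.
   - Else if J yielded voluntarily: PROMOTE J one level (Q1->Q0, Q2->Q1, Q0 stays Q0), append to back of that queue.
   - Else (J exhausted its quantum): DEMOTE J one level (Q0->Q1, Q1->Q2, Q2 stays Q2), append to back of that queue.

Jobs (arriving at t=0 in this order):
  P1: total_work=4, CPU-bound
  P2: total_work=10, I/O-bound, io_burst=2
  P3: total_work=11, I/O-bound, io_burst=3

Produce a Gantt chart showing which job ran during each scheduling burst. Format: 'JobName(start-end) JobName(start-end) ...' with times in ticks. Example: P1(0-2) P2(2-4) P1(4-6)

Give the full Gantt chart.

t=0-2: P1@Q0 runs 2, rem=2, quantum used, demote→Q1. Q0=[P2,P3] Q1=[P1] Q2=[]
t=2-4: P2@Q0 runs 2, rem=8, I/O yield, promote→Q0. Q0=[P3,P2] Q1=[P1] Q2=[]
t=4-6: P3@Q0 runs 2, rem=9, quantum used, demote→Q1. Q0=[P2] Q1=[P1,P3] Q2=[]
t=6-8: P2@Q0 runs 2, rem=6, I/O yield, promote→Q0. Q0=[P2] Q1=[P1,P3] Q2=[]
t=8-10: P2@Q0 runs 2, rem=4, I/O yield, promote→Q0. Q0=[P2] Q1=[P1,P3] Q2=[]
t=10-12: P2@Q0 runs 2, rem=2, I/O yield, promote→Q0. Q0=[P2] Q1=[P1,P3] Q2=[]
t=12-14: P2@Q0 runs 2, rem=0, completes. Q0=[] Q1=[P1,P3] Q2=[]
t=14-16: P1@Q1 runs 2, rem=0, completes. Q0=[] Q1=[P3] Q2=[]
t=16-19: P3@Q1 runs 3, rem=6, I/O yield, promote→Q0. Q0=[P3] Q1=[] Q2=[]
t=19-21: P3@Q0 runs 2, rem=4, quantum used, demote→Q1. Q0=[] Q1=[P3] Q2=[]
t=21-24: P3@Q1 runs 3, rem=1, I/O yield, promote→Q0. Q0=[P3] Q1=[] Q2=[]
t=24-25: P3@Q0 runs 1, rem=0, completes. Q0=[] Q1=[] Q2=[]

Answer: P1(0-2) P2(2-4) P3(4-6) P2(6-8) P2(8-10) P2(10-12) P2(12-14) P1(14-16) P3(16-19) P3(19-21) P3(21-24) P3(24-25)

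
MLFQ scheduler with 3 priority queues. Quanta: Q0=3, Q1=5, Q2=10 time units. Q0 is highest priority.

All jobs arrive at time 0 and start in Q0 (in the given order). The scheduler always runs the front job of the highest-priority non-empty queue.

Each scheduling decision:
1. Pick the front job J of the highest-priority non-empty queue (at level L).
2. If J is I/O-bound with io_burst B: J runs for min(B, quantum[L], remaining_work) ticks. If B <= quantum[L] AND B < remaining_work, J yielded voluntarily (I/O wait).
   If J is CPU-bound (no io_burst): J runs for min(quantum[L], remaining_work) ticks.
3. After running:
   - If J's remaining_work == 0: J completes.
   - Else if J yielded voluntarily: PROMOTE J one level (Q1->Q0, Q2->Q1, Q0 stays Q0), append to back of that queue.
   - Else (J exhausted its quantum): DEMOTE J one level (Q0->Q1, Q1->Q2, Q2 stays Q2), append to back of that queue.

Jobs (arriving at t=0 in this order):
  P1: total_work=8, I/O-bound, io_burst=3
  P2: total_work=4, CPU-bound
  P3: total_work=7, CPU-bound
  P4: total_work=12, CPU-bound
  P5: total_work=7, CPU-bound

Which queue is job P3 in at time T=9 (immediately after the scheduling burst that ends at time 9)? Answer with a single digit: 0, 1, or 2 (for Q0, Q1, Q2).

Answer: 1

Derivation:
t=0-3: P1@Q0 runs 3, rem=5, I/O yield, promote→Q0. Q0=[P2,P3,P4,P5,P1] Q1=[] Q2=[]
t=3-6: P2@Q0 runs 3, rem=1, quantum used, demote→Q1. Q0=[P3,P4,P5,P1] Q1=[P2] Q2=[]
t=6-9: P3@Q0 runs 3, rem=4, quantum used, demote→Q1. Q0=[P4,P5,P1] Q1=[P2,P3] Q2=[]
t=9-12: P4@Q0 runs 3, rem=9, quantum used, demote→Q1. Q0=[P5,P1] Q1=[P2,P3,P4] Q2=[]
t=12-15: P5@Q0 runs 3, rem=4, quantum used, demote→Q1. Q0=[P1] Q1=[P2,P3,P4,P5] Q2=[]
t=15-18: P1@Q0 runs 3, rem=2, I/O yield, promote→Q0. Q0=[P1] Q1=[P2,P3,P4,P5] Q2=[]
t=18-20: P1@Q0 runs 2, rem=0, completes. Q0=[] Q1=[P2,P3,P4,P5] Q2=[]
t=20-21: P2@Q1 runs 1, rem=0, completes. Q0=[] Q1=[P3,P4,P5] Q2=[]
t=21-25: P3@Q1 runs 4, rem=0, completes. Q0=[] Q1=[P4,P5] Q2=[]
t=25-30: P4@Q1 runs 5, rem=4, quantum used, demote→Q2. Q0=[] Q1=[P5] Q2=[P4]
t=30-34: P5@Q1 runs 4, rem=0, completes. Q0=[] Q1=[] Q2=[P4]
t=34-38: P4@Q2 runs 4, rem=0, completes. Q0=[] Q1=[] Q2=[]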